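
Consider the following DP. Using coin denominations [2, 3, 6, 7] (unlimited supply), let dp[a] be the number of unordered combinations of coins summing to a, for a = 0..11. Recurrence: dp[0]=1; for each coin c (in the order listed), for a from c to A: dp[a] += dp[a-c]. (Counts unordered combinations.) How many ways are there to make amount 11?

4

after  coin     0     1     2     3     4     5     6     7     8     9    10    11
          2     1     0     1     0     1     0     1     0     1     0     1     0
          3     1     0     1     1     1     1     2     1     2     2     2     2
          6     1     0     1     1     1     1     3     1     3     3     3     3
          7     1     0     1     1     1     1     3     2     3     4     4     4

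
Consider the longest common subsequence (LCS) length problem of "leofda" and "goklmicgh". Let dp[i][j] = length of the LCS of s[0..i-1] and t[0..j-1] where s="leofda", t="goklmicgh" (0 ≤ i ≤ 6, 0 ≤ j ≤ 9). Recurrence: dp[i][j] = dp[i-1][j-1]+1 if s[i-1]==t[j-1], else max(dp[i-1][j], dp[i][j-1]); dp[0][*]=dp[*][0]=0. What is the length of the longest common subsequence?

   ''  g  o  k  l  m  i  c  g  h
''  0  0  0  0  0  0  0  0  0  0
 l  0  0  0  0  1  1  1  1  1  1
 e  0  0  0  0  1  1  1  1  1  1
 o  0  0  1  1  1  1  1  1  1  1
 f  0  0  1  1  1  1  1  1  1  1
 d  0  0  1  1  1  1  1  1  1  1
 a  0  0  1  1  1  1  1  1  1  1

1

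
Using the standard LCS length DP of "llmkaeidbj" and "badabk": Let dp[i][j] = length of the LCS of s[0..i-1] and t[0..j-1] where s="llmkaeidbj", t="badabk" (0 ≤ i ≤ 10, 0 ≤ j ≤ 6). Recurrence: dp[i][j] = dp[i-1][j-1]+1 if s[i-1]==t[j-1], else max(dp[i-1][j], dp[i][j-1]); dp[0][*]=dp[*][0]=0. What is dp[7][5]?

   ''  b  a  d  a  b  k
''  0  0  0  0  0  0  0
 l  0  0  0  0  0  0  0
 l  0  0  0  0  0  0  0
 m  0  0  0  0  0  0  0
 k  0  0  0  0  0  0  1
 a  0  0  1  1  1  1  1
 e  0  0  1  1  1  1  1
 i  0  0  1  1  1  1  1
 d  0  0  1  2  2  2  2
 b  0  1  1  2  2  3  3
 j  0  1  1  2  2  3  3

1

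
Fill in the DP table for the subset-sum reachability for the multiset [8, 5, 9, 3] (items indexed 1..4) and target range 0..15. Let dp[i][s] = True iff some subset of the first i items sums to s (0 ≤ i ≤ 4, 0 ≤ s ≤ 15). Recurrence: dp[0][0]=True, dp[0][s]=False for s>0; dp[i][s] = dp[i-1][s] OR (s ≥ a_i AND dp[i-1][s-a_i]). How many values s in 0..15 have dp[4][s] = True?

9

i\s   0   1   2   3   4   5   6   7   8   9  10  11  12  13  14  15
  0   T   F   F   F   F   F   F   F   F   F   F   F   F   F   F   F
  1   T   F   F   F   F   F   F   F   T   F   F   F   F   F   F   F
  2   T   F   F   F   F   T   F   F   T   F   F   F   F   T   F   F
  3   T   F   F   F   F   T   F   F   T   T   F   F   F   T   T   F
  4   T   F   F   T   F   T   F   F   T   T   F   T   T   T   T   F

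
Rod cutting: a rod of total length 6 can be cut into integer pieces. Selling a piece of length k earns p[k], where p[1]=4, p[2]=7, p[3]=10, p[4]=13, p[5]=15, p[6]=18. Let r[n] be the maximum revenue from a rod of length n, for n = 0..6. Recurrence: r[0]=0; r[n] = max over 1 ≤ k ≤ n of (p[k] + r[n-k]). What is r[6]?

   n    0    1    2    3    4    5    6
r[n]    0    4    8   12   16   20   24

24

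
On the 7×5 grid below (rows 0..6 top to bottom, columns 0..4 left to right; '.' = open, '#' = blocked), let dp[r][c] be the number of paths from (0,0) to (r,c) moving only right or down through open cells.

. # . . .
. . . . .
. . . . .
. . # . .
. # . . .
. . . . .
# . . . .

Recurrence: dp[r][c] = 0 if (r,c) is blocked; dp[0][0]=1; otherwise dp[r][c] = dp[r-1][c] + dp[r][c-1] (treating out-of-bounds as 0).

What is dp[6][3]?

r\c   0   1   2   3   4
  0   1   0   0   0   0
  1   1   1   1   1   1
  2   1   2   3   4   5
  3   1   3   0   4   9
  4   1   0   0   4  13
  5   1   1   1   5  18
  6   0   1   2   7  25

7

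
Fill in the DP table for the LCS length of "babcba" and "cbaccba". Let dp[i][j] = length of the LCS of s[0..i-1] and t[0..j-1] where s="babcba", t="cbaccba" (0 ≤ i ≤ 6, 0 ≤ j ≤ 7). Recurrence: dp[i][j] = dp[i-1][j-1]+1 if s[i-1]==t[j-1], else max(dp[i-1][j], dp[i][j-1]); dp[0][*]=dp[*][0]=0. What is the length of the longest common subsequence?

5

   ''  c  b  a  c  c  b  a
''  0  0  0  0  0  0  0  0
 b  0  0  1  1  1  1  1  1
 a  0  0  1  2  2  2  2  2
 b  0  0  1  2  2  2  3  3
 c  0  1  1  2  3  3  3  3
 b  0  1  2  2  3  3  4  4
 a  0  1  2  3  3  3  4  5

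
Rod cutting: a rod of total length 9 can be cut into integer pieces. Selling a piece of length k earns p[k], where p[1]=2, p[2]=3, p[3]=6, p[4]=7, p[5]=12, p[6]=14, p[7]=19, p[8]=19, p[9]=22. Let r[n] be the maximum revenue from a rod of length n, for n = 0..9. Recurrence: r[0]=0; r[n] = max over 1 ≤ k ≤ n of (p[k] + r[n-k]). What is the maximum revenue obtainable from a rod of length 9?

23

   n    0    1    2    3    4    5    6    7    8    9
r[n]    0    2    4    6    8   12   14   19   21   23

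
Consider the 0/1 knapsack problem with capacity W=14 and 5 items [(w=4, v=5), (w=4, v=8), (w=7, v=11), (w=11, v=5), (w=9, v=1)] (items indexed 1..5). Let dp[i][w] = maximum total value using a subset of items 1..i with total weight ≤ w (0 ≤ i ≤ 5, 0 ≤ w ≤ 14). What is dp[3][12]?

19

i\w   0   1   2   3   4   5   6   7   8   9  10  11  12  13  14
  0   0   0   0   0   0   0   0   0   0   0   0   0   0   0   0
  1   0   0   0   0   5   5   5   5   5   5   5   5   5   5   5
  2   0   0   0   0   8   8   8   8  13  13  13  13  13  13  13
  3   0   0   0   0   8   8   8  11  13  13  13  19  19  19  19
  4   0   0   0   0   8   8   8  11  13  13  13  19  19  19  19
  5   0   0   0   0   8   8   8  11  13  13  13  19  19  19  19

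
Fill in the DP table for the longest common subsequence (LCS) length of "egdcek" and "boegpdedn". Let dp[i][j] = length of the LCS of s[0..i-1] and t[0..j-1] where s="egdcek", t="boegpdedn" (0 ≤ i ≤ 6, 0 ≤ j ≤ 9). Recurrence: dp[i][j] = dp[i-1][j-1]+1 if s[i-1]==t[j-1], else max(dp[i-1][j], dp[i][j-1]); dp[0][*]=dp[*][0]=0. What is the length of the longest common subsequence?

4

   ''  b  o  e  g  p  d  e  d  n
''  0  0  0  0  0  0  0  0  0  0
 e  0  0  0  1  1  1  1  1  1  1
 g  0  0  0  1  2  2  2  2  2  2
 d  0  0  0  1  2  2  3  3  3  3
 c  0  0  0  1  2  2  3  3  3  3
 e  0  0  0  1  2  2  3  4  4  4
 k  0  0  0  1  2  2  3  4  4  4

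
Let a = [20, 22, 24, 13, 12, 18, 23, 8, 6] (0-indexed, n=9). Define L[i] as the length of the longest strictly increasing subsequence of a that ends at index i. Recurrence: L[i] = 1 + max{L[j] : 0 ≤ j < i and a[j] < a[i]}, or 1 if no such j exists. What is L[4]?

   i    0    1    2    3    4    5    6    7    8
a[i]   20   22   24   13   12   18   23    8    6
L[i]    1    2    3    1    1    2    3    1    1

1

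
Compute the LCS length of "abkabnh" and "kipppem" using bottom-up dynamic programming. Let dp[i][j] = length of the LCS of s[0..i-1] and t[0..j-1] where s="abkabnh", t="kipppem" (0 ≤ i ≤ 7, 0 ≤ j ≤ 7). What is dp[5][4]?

   ''  k  i  p  p  p  e  m
''  0  0  0  0  0  0  0  0
 a  0  0  0  0  0  0  0  0
 b  0  0  0  0  0  0  0  0
 k  0  1  1  1  1  1  1  1
 a  0  1  1  1  1  1  1  1
 b  0  1  1  1  1  1  1  1
 n  0  1  1  1  1  1  1  1
 h  0  1  1  1  1  1  1  1

1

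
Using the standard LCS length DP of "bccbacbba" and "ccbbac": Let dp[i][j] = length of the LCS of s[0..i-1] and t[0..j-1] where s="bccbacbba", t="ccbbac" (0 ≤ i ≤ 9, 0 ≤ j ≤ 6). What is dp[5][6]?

4

   ''  c  c  b  b  a  c
''  0  0  0  0  0  0  0
 b  0  0  0  1  1  1  1
 c  0  1  1  1  1  1  2
 c  0  1  2  2  2  2  2
 b  0  1  2  3  3  3  3
 a  0  1  2  3  3  4  4
 c  0  1  2  3  3  4  5
 b  0  1  2  3  4  4  5
 b  0  1  2  3  4  4  5
 a  0  1  2  3  4  5  5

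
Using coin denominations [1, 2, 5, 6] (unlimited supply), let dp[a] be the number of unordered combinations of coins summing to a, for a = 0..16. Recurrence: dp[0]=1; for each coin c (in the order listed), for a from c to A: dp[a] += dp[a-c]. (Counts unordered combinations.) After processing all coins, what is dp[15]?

28

after  coin     0     1     2     3     4     5     6     7     8     9    10    11    12    13    14    15    16
          1     1     1     1     1     1     1     1     1     1     1     1     1     1     1     1     1     1
          2     1     1     2     2     3     3     4     4     5     5     6     6     7     7     8     8     9
          5     1     1     2     2     3     4     5     6     7     8    10    11    13    14    16    18    20
          6     1     1     2     2     3     4     6     7     9    10    13    15    19    21    25    28    33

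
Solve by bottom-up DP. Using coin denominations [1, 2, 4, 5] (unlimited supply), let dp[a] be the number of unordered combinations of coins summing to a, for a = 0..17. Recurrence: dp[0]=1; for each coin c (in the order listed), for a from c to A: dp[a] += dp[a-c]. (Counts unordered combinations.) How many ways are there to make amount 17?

after  coin     0     1     2     3     4     5     6     7     8     9    10    11    12    13    14    15    16    17
          1     1     1     1     1     1     1     1     1     1     1     1     1     1     1     1     1     1     1
          2     1     1     2     2     3     3     4     4     5     5     6     6     7     7     8     8     9     9
          4     1     1     2     2     4     4     6     6     9     9    12    12    16    16    20    20    25    25
          5     1     1     2     2     4     5     7     8    11    13    17    19    24    27    33    37    44    49

49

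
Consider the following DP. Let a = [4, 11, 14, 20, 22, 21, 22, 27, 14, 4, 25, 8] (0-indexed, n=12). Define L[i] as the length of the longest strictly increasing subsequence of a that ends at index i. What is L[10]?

   i    0    1    2    3    4    5    6    7    8    9   10   11
a[i]    4   11   14   20   22   21   22   27   14    4   25    8
L[i]    1    2    3    4    5    5    6    7    3    1    7    2

7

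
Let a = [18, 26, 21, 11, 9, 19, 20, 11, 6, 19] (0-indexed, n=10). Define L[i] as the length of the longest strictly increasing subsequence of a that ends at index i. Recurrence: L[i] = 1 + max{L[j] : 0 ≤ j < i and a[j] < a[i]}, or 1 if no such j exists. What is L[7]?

2

   i    0    1    2    3    4    5    6    7    8    9
a[i]   18   26   21   11    9   19   20   11    6   19
L[i]    1    2    2    1    1    2    3    2    1    3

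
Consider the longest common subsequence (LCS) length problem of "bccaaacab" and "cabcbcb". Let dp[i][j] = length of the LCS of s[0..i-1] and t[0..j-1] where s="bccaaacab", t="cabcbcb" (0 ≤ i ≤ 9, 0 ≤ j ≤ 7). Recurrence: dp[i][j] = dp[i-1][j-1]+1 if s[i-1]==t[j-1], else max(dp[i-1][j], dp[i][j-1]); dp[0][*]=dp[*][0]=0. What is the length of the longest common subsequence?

4

   ''  c  a  b  c  b  c  b
''  0  0  0  0  0  0  0  0
 b  0  0  0  1  1  1  1  1
 c  0  1  1  1  2  2  2  2
 c  0  1  1  1  2  2  3  3
 a  0  1  2  2  2  2  3  3
 a  0  1  2  2  2  2  3  3
 a  0  1  2  2  2  2  3  3
 c  0  1  2  2  3  3  3  3
 a  0  1  2  2  3  3  3  3
 b  0  1  2  3  3  4  4  4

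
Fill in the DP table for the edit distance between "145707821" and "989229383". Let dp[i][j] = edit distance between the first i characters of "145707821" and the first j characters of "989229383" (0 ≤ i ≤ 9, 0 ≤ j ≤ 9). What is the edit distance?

9

   ''  9  8  9  2  2  9  3  8  3
''  0  1  2  3  4  5  6  7  8  9
 1  1  1  2  3  4  5  6  7  8  9
 4  2  2  2  3  4  5  6  7  8  9
 5  3  3  3  3  4  5  6  7  8  9
 7  4  4  4  4  4  5  6  7  8  9
 0  5  5  5  5  5  5  6  7  8  9
 7  6  6  6  6  6  6  6  7  8  9
 8  7  7  6  7  7  7  7  7  7  8
 2  8  8  7  7  7  7  8  8  8  8
 1  9  9  8  8  8  8  8  9  9  9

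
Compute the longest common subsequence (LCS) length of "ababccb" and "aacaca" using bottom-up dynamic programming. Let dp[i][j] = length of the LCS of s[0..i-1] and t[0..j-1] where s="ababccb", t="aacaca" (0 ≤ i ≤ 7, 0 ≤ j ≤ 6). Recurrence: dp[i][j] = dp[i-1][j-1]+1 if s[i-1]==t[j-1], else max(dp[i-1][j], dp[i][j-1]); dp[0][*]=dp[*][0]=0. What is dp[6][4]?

3

   ''  a  a  c  a  c  a
''  0  0  0  0  0  0  0
 a  0  1  1  1  1  1  1
 b  0  1  1  1  1  1  1
 a  0  1  2  2  2  2  2
 b  0  1  2  2  2  2  2
 c  0  1  2  3  3  3  3
 c  0  1  2  3  3  4  4
 b  0  1  2  3  3  4  4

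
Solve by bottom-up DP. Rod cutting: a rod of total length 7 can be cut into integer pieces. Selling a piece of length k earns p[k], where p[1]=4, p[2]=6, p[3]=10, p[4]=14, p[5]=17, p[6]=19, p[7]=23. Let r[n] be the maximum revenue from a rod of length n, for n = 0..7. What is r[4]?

   n    0    1    2    3    4    5    6    7
r[n]    0    4    8   12   16   20   24   28

16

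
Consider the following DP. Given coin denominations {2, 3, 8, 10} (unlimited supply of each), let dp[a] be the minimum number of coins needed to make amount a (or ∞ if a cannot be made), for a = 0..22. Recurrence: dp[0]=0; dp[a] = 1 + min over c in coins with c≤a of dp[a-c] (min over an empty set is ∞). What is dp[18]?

2

 a  0  1  2  3  4  5  6  7  8  9 10 11 12 13 14 15 16 17 18 19 20 21 22
dp  0  -  1  1  2  2  2  3  1  3  1  2  2  2  3  3  2  4  2  3  2  3  3
(- denotes ∞ / unreachable)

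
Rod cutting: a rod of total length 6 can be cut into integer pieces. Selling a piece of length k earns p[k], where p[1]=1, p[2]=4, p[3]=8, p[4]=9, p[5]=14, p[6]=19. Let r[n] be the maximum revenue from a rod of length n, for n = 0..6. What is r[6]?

19

   n    0    1    2    3    4    5    6
r[n]    0    1    4    8    9   14   19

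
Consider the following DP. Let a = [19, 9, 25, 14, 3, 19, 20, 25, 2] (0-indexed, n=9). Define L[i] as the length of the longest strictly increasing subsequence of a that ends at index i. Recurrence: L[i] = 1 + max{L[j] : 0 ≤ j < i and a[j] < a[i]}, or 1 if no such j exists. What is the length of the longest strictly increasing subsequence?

   i    0    1    2    3    4    5    6    7    8
a[i]   19    9   25   14    3   19   20   25    2
L[i]    1    1    2    2    1    3    4    5    1

5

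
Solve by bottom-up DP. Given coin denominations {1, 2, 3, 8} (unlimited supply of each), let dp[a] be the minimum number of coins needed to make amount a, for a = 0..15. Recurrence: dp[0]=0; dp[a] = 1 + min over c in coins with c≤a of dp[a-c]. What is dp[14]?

 a  0  1  2  3  4  5  6  7  8  9 10 11 12 13 14 15
dp  0  1  1  1  2  2  2  3  1  2  2  2  3  3  3  4

3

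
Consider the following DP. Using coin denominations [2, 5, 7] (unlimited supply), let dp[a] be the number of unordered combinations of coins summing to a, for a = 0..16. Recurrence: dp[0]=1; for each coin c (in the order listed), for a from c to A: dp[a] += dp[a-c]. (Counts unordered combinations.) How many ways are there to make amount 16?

after  coin     0     1     2     3     4     5     6     7     8     9    10    11    12    13    14    15    16
          2     1     0     1     0     1     0     1     0     1     0     1     0     1     0     1     0     1
          5     1     0     1     0     1     1     1     1     1     1     2     1     2     1     2     2     2
          7     1     0     1     0     1     1     1     2     1     2     2     2     3     2     4     3     4

4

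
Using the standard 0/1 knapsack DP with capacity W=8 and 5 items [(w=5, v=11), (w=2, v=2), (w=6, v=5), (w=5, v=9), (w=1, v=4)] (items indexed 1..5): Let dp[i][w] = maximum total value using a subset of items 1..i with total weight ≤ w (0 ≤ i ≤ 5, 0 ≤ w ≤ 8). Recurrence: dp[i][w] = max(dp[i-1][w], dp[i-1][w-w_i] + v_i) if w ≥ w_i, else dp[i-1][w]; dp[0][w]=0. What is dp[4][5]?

11

i\w   0   1   2   3   4   5   6   7   8
  0   0   0   0   0   0   0   0   0   0
  1   0   0   0   0   0  11  11  11  11
  2   0   0   2   2   2  11  11  13  13
  3   0   0   2   2   2  11  11  13  13
  4   0   0   2   2   2  11  11  13  13
  5   0   4   4   6   6  11  15  15  17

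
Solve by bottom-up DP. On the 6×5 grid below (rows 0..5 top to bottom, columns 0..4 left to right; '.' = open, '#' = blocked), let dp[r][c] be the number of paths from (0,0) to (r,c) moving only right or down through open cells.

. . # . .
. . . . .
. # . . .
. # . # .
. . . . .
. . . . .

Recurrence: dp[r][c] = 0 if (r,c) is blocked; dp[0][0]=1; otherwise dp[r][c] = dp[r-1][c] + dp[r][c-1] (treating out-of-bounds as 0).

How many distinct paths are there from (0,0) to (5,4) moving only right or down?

r\c   0   1   2   3   4
  0   1   1   0   0   0
  1   1   2   2   2   2
  2   1   0   2   4   6
  3   1   0   2   0   6
  4   1   1   3   3   9
  5   1   2   5   8  17

17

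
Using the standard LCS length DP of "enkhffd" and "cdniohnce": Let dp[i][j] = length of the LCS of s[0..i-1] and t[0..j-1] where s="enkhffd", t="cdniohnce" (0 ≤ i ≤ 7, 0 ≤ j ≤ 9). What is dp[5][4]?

1

   ''  c  d  n  i  o  h  n  c  e
''  0  0  0  0  0  0  0  0  0  0
 e  0  0  0  0  0  0  0  0  0  1
 n  0  0  0  1  1  1  1  1  1  1
 k  0  0  0  1  1  1  1  1  1  1
 h  0  0  0  1  1  1  2  2  2  2
 f  0  0  0  1  1  1  2  2  2  2
 f  0  0  0  1  1  1  2  2  2  2
 d  0  0  1  1  1  1  2  2  2  2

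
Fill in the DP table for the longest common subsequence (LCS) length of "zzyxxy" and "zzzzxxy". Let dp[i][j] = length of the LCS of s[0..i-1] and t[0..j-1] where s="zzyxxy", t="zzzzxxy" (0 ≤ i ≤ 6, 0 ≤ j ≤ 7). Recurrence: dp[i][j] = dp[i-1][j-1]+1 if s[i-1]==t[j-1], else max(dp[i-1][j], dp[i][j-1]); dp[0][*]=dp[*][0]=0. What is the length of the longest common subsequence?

5

   ''  z  z  z  z  x  x  y
''  0  0  0  0  0  0  0  0
 z  0  1  1  1  1  1  1  1
 z  0  1  2  2  2  2  2  2
 y  0  1  2  2  2  2  2  3
 x  0  1  2  2  2  3  3  3
 x  0  1  2  2  2  3  4  4
 y  0  1  2  2  2  3  4  5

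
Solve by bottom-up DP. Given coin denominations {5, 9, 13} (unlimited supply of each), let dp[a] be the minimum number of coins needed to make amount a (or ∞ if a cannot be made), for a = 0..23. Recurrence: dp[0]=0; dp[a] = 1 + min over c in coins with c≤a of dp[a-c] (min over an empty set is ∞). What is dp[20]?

4

 a  0  1  2  3  4  5  6  7  8  9 10 11 12 13 14 15 16 17 18 19 20 21 22 23
dp  0  -  -  -  -  1  -  -  -  1  2  -  -  1  2  3  -  -  2  3  4  -  2  3
(- denotes ∞ / unreachable)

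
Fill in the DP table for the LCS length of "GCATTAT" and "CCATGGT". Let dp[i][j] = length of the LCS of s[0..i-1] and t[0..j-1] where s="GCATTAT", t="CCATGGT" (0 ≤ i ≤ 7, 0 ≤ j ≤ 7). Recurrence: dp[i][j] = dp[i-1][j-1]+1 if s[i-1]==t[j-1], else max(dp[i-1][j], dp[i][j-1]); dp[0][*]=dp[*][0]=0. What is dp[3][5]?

   ''  C  C  A  T  G  G  T
''  0  0  0  0  0  0  0  0
 G  0  0  0  0  0  1  1  1
 C  0  1  1  1  1  1  1  1
 A  0  1  1  2  2  2  2  2
 T  0  1  1  2  3  3  3  3
 T  0  1  1  2  3  3  3  4
 A  0  1  1  2  3  3  3  4
 T  0  1  1  2  3  3  3  4

2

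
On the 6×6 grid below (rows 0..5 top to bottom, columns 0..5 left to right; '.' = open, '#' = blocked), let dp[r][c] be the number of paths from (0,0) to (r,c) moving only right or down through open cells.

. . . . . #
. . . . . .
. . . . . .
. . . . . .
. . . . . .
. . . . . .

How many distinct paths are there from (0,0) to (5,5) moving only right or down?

r\c   0   1   2   3   4   5
  0   1   1   1   1   1   0
  1   1   2   3   4   5   5
  2   1   3   6  10  15  20
  3   1   4  10  20  35  55
  4   1   5  15  35  70 125
  5   1   6  21  56 126 251

251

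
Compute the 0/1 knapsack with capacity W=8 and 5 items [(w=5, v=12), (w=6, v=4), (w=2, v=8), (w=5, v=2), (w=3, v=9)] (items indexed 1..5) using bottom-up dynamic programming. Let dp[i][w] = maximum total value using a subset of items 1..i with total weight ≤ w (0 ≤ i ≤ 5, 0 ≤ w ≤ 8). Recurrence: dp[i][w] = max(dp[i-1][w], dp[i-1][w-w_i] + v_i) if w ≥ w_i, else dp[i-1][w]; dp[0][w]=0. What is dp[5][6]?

17

i\w   0   1   2   3   4   5   6   7   8
  0   0   0   0   0   0   0   0   0   0
  1   0   0   0   0   0  12  12  12  12
  2   0   0   0   0   0  12  12  12  12
  3   0   0   8   8   8  12  12  20  20
  4   0   0   8   8   8  12  12  20  20
  5   0   0   8   9   9  17  17  20  21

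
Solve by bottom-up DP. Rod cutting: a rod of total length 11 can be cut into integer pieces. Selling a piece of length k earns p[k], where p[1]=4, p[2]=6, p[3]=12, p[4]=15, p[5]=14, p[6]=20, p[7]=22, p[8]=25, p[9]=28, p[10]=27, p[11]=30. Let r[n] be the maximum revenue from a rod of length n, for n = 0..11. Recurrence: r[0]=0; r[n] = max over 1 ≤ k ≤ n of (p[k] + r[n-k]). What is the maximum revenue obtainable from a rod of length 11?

   n    0    1    2    3    4    5    6    7    8    9   10   11
r[n]    0    4    8   12   16   20   24   28   32   36   40   44

44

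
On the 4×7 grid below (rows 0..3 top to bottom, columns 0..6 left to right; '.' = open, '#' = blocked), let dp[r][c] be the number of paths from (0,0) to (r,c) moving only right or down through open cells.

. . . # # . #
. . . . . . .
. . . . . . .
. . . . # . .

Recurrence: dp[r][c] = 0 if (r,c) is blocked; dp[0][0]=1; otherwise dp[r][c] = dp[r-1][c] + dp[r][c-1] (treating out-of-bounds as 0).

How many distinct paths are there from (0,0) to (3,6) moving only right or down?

r\c   0   1   2   3   4   5   6
  0   1   1   1   0   0   0   0
  1   1   2   3   3   3   3   3
  2   1   3   6   9  12  15  18
  3   1   4  10  19   0  15  33

33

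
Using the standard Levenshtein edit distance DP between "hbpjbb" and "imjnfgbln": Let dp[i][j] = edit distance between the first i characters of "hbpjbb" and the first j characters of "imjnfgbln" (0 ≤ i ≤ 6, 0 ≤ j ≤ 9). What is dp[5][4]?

4

   ''  i  m  j  n  f  g  b  l  n
''  0  1  2  3  4  5  6  7  8  9
 h  1  1  2  3  4  5  6  7  8  9
 b  2  2  2  3  4  5  6  6  7  8
 p  3  3  3  3  4  5  6  7  7  8
 j  4  4  4  3  4  5  6  7  8  8
 b  5  5  5  4  4  5  6  6  7  8
 b  6  6  6  5  5  5  6  6  7  8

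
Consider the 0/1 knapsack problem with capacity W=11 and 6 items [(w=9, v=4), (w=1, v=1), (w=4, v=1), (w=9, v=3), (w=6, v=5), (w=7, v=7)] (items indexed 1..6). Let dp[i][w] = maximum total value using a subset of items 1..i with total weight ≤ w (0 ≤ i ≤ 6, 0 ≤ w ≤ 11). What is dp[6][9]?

8

i\w   0   1   2   3   4   5   6   7   8   9  10  11
  0   0   0   0   0   0   0   0   0   0   0   0   0
  1   0   0   0   0   0   0   0   0   0   4   4   4
  2   0   1   1   1   1   1   1   1   1   4   5   5
  3   0   1   1   1   1   2   2   2   2   4   5   5
  4   0   1   1   1   1   2   2   2   2   4   5   5
  5   0   1   1   1   1   2   5   6   6   6   6   7
  6   0   1   1   1   1   2   5   7   8   8   8   8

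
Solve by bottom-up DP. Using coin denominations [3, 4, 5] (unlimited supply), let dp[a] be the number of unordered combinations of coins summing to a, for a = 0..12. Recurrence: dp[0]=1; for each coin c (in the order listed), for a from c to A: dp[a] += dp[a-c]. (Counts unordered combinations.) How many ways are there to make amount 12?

3

after  coin     0     1     2     3     4     5     6     7     8     9    10    11    12
          3     1     0     0     1     0     0     1     0     0     1     0     0     1
          4     1     0     0     1     1     0     1     1     1     1     1     1     2
          5     1     0     0     1     1     1     1     1     2     2     2     2     3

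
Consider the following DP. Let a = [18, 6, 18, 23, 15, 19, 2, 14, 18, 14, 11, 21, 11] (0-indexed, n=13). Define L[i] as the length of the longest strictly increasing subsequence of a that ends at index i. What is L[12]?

2

   i    0    1    2    3    4    5    6    7    8    9   10   11   12
a[i]   18    6   18   23   15   19    2   14   18   14   11   21   11
L[i]    1    1    2    3    2    3    1    2    3    2    2    4    2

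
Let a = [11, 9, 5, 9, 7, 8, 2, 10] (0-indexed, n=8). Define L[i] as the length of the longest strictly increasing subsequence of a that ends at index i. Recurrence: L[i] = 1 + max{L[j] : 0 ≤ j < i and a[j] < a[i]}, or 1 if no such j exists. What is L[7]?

4

   i    0    1    2    3    4    5    6    7
a[i]   11    9    5    9    7    8    2   10
L[i]    1    1    1    2    2    3    1    4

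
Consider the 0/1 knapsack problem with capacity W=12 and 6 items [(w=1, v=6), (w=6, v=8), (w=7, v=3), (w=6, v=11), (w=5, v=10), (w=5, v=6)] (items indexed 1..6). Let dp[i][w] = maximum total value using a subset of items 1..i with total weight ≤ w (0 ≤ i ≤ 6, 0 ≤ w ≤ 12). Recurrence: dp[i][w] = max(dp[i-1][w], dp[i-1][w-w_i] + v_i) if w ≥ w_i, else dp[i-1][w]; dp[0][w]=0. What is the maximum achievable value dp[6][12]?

27

i\w   0   1   2   3   4   5   6   7   8   9  10  11  12
  0   0   0   0   0   0   0   0   0   0   0   0   0   0
  1   0   6   6   6   6   6   6   6   6   6   6   6   6
  2   0   6   6   6   6   6   8  14  14  14  14  14  14
  3   0   6   6   6   6   6   8  14  14  14  14  14  14
  4   0   6   6   6   6   6  11  17  17  17  17  17  19
  5   0   6   6   6   6  10  16  17  17  17  17  21  27
  6   0   6   6   6   6  10  16  17  17  17  17  22  27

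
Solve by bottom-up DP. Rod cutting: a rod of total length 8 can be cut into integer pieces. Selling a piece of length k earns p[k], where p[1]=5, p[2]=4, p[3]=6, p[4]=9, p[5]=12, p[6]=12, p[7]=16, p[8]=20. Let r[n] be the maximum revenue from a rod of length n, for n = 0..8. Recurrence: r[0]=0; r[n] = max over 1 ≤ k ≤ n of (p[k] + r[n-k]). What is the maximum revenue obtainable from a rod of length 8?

   n    0    1    2    3    4    5    6    7    8
r[n]    0    5   10   15   20   25   30   35   40

40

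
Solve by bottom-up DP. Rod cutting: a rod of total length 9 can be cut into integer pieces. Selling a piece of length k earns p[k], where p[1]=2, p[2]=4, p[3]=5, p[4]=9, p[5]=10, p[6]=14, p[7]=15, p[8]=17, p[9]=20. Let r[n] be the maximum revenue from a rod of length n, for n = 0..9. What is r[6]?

   n    0    1    2    3    4    5    6    7    8    9
r[n]    0    2    4    6    9   11   14   16   18   20

14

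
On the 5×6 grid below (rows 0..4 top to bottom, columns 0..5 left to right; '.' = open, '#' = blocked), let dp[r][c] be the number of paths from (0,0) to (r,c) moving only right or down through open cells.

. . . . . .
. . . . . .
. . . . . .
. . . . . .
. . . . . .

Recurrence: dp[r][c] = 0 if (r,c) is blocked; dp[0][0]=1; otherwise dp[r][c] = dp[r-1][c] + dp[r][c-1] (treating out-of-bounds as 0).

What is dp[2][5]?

21

r\c   0   1   2   3   4   5
  0   1   1   1   1   1   1
  1   1   2   3   4   5   6
  2   1   3   6  10  15  21
  3   1   4  10  20  35  56
  4   1   5  15  35  70 126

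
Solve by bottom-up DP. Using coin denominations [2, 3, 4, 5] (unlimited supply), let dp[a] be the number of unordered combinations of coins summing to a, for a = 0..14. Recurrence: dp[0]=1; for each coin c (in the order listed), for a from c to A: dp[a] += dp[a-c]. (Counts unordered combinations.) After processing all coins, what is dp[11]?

7

after  coin     0     1     2     3     4     5     6     7     8     9    10    11    12    13    14
          2     1     0     1     0     1     0     1     0     1     0     1     0     1     0     1
          3     1     0     1     1     1     1     2     1     2     2     2     2     3     2     3
          4     1     0     1     1     2     1     3     2     4     3     5     4     7     5     8
          5     1     0     1     1     2     2     3     3     5     5     7     7    10    10    13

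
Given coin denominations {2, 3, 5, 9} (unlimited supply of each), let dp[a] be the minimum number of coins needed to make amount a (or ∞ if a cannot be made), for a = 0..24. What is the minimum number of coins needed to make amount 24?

 a  0  1  2  3  4  5  6  7  8  9 10 11 12 13 14 15 16 17 18 19 20 21 22 23 24
dp  0  -  1  1  2  1  2  2  2  1  2  2  2  3  2  3  3  3  2  3  3  3  4  3  4
(- denotes ∞ / unreachable)

4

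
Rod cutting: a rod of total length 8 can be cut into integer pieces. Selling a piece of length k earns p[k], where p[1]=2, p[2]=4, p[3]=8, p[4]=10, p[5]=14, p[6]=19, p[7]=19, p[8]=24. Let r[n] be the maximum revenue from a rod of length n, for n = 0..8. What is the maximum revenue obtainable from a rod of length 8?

   n    0    1    2    3    4    5    6    7    8
r[n]    0    2    4    8   10   14   19   21   24

24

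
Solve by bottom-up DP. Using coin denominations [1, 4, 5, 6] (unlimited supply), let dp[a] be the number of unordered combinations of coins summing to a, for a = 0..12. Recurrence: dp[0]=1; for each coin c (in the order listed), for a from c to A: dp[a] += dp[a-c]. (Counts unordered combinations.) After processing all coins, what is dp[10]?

8

after  coin     0     1     2     3     4     5     6     7     8     9    10    11    12
          1     1     1     1     1     1     1     1     1     1     1     1     1     1
          4     1     1     1     1     2     2     2     2     3     3     3     3     4
          5     1     1     1     1     2     3     3     3     4     5     6     6     7
          6     1     1     1     1     2     3     4     4     5     6     8     9    11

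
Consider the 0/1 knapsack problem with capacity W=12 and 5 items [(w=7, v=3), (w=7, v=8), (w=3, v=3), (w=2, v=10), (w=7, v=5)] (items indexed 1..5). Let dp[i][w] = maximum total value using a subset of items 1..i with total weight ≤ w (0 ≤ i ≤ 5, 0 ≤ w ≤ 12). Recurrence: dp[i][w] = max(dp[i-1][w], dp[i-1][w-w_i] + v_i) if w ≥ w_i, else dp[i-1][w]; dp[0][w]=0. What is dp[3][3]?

3

i\w   0   1   2   3   4   5   6   7   8   9  10  11  12
  0   0   0   0   0   0   0   0   0   0   0   0   0   0
  1   0   0   0   0   0   0   0   3   3   3   3   3   3
  2   0   0   0   0   0   0   0   8   8   8   8   8   8
  3   0   0   0   3   3   3   3   8   8   8  11  11  11
  4   0   0  10  10  10  13  13  13  13  18  18  18  21
  5   0   0  10  10  10  13  13  13  13  18  18  18  21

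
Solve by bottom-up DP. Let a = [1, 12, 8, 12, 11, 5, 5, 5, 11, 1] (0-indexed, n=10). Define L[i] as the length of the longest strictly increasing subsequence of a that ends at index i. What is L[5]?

   i    0    1    2    3    4    5    6    7    8    9
a[i]    1   12    8   12   11    5    5    5   11    1
L[i]    1    2    2    3    3    2    2    2    3    1

2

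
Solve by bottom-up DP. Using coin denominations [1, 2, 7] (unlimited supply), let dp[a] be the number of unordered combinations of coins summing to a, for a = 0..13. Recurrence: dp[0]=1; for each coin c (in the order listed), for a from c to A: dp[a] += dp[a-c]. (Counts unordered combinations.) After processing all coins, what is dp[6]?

4

after  coin     0     1     2     3     4     5     6     7     8     9    10    11    12    13
          1     1     1     1     1     1     1     1     1     1     1     1     1     1     1
          2     1     1     2     2     3     3     4     4     5     5     6     6     7     7
          7     1     1     2     2     3     3     4     5     6     7     8     9    10    11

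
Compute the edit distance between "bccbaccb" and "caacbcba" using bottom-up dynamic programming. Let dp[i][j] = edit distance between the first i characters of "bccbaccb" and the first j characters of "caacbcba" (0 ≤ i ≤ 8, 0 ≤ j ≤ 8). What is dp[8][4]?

   ''  c  a  a  c  b  c  b  a
''  0  1  2  3  4  5  6  7  8
 b  1  1  2  3  4  4  5  6  7
 c  2  1  2  3  3  4  4  5  6
 c  3  2  2  3  3  4  4  5  6
 b  4  3  3  3  4  3  4  4  5
 a  5  4  3  3  4  4  4  5  4
 c  6  5  4  4  3  4  4  5  5
 c  7  6  5  5  4  4  4  5  6
 b  8  7  6  6  5  4  5  4  5

5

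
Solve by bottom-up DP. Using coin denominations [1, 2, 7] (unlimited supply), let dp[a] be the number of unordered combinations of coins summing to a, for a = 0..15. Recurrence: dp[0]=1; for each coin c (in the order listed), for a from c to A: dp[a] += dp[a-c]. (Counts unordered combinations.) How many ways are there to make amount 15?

after  coin     0     1     2     3     4     5     6     7     8     9    10    11    12    13    14    15
          1     1     1     1     1     1     1     1     1     1     1     1     1     1     1     1     1
          2     1     1     2     2     3     3     4     4     5     5     6     6     7     7     8     8
          7     1     1     2     2     3     3     4     5     6     7     8     9    10    11    13    14

14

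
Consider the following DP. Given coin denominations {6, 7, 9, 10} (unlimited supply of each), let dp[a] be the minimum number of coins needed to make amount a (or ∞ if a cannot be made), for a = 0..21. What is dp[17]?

2

 a  0  1  2  3  4  5  6  7  8  9 10 11 12 13 14 15 16 17 18 19 20 21
dp  0  -  -  -  -  -  1  1  -  1  1  -  2  2  2  2  2  2  2  2  2  3
(- denotes ∞ / unreachable)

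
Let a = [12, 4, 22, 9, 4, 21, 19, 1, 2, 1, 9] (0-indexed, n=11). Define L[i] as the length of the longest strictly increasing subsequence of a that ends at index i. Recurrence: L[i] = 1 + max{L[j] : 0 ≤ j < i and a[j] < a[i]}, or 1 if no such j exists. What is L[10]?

   i    0    1    2    3    4    5    6    7    8    9   10
a[i]   12    4   22    9    4   21   19    1    2    1    9
L[i]    1    1    2    2    1    3    3    1    2    1    3

3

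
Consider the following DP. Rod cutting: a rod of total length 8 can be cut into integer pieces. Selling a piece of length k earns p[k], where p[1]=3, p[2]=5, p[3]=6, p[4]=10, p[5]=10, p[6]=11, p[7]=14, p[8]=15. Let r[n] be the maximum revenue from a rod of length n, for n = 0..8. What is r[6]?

   n    0    1    2    3    4    5    6    7    8
r[n]    0    3    6    9   12   15   18   21   24

18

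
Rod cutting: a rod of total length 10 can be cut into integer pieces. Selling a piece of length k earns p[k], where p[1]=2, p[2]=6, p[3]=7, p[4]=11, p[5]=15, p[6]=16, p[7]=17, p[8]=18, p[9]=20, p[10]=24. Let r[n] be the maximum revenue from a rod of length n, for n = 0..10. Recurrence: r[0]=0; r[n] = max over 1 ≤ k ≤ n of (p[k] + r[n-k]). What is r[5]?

   n    0    1    2    3    4    5    6    7    8    9   10
r[n]    0    2    6    8   12   15   18   21   24   27   30

15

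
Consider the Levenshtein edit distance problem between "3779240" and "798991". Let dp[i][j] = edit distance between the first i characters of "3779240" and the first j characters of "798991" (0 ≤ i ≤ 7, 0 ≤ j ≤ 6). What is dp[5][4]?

4

   ''  7  9  8  9  9  1
''  0  1  2  3  4  5  6
 3  1  1  2  3  4  5  6
 7  2  1  2  3  4  5  6
 7  3  2  2  3  4  5  6
 9  4  3  2  3  3  4  5
 2  5  4  3  3  4  4  5
 4  6  5  4  4  4  5  5
 0  7  6  5  5  5  5  6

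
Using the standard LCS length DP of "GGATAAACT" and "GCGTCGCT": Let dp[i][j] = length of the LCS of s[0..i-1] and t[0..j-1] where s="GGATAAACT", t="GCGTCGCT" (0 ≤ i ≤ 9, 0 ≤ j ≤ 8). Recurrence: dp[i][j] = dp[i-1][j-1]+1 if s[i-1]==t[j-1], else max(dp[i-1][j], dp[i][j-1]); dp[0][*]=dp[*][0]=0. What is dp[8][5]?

   ''  G  C  G  T  C  G  C  T
''  0  0  0  0  0  0  0  0  0
 G  0  1  1  1  1  1  1  1  1
 G  0  1  1  2  2  2  2  2  2
 A  0  1  1  2  2  2  2  2  2
 T  0  1  1  2  3  3  3  3  3
 A  0  1  1  2  3  3  3  3  3
 A  0  1  1  2  3  3  3  3  3
 A  0  1  1  2  3  3  3  3  3
 C  0  1  2  2  3  4  4  4  4
 T  0  1  2  2  3  4  4  4  5

4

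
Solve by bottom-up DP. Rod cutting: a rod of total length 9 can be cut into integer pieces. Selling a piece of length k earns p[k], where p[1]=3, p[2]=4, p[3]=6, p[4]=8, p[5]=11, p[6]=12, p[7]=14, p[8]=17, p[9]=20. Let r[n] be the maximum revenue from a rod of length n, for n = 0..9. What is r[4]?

12

   n    0    1    2    3    4    5    6    7    8    9
r[n]    0    3    6    9   12   15   18   21   24   27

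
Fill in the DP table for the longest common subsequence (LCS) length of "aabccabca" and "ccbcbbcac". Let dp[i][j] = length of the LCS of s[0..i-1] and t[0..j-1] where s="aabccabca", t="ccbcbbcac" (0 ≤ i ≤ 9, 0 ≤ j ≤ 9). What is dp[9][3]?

3

   ''  c  c  b  c  b  b  c  a  c
''  0  0  0  0  0  0  0  0  0  0
 a  0  0  0  0  0  0  0  0  1  1
 a  0  0  0  0  0  0  0  0  1  1
 b  0  0  0  1  1  1  1  1  1  1
 c  0  1  1  1  2  2  2  2  2  2
 c  0  1  2  2  2  2  2  3  3  3
 a  0  1  2  2  2  2  2  3  4  4
 b  0  1  2  3  3  3  3  3  4  4
 c  0  1  2  3  4  4  4  4  4  5
 a  0  1  2  3  4  4  4  4  5  5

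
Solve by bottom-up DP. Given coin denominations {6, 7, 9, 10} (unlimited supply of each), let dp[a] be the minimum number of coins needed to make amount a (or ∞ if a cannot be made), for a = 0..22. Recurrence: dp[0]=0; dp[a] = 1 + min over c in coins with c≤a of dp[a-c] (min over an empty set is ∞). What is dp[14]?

2

 a  0  1  2  3  4  5  6  7  8  9 10 11 12 13 14 15 16 17 18 19 20 21 22
dp  0  -  -  -  -  -  1  1  -  1  1  -  2  2  2  2  2  2  2  2  2  3  3
(- denotes ∞ / unreachable)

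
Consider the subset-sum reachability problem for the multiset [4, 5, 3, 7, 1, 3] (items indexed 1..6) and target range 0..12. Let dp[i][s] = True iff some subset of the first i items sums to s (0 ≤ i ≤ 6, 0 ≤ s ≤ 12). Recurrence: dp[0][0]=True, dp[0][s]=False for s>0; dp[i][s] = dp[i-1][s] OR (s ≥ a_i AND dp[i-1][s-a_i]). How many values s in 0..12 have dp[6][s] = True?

12

i\s   0   1   2   3   4   5   6   7   8   9  10  11  12
  0   T   F   F   F   F   F   F   F   F   F   F   F   F
  1   T   F   F   F   T   F   F   F   F   F   F   F   F
  2   T   F   F   F   T   T   F   F   F   T   F   F   F
  3   T   F   F   T   T   T   F   T   T   T   F   F   T
  4   T   F   F   T   T   T   F   T   T   T   T   T   T
  5   T   T   F   T   T   T   T   T   T   T   T   T   T
  6   T   T   F   T   T   T   T   T   T   T   T   T   T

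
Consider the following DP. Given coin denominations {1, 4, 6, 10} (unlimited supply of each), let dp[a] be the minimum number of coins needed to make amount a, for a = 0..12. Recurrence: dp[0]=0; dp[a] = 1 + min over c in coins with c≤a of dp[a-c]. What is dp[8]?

 a  0  1  2  3  4  5  6  7  8  9 10 11 12
dp  0  1  2  3  1  2  1  2  2  3  1  2  2

2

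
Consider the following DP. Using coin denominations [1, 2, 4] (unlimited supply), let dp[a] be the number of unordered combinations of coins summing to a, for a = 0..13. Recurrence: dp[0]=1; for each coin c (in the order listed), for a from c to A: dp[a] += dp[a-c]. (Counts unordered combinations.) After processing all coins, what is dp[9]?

after  coin     0     1     2     3     4     5     6     7     8     9    10    11    12    13
          1     1     1     1     1     1     1     1     1     1     1     1     1     1     1
          2     1     1     2     2     3     3     4     4     5     5     6     6     7     7
          4     1     1     2     2     4     4     6     6     9     9    12    12    16    16

9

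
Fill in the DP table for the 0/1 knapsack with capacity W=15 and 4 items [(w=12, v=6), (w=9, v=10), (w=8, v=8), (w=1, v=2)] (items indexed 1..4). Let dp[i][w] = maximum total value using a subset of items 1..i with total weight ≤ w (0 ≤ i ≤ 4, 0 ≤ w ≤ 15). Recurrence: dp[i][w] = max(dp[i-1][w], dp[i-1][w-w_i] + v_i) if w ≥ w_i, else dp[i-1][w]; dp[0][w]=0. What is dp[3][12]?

i\w   0   1   2   3   4   5   6   7   8   9  10  11  12  13  14  15
  0   0   0   0   0   0   0   0   0   0   0   0   0   0   0   0   0
  1   0   0   0   0   0   0   0   0   0   0   0   0   6   6   6   6
  2   0   0   0   0   0   0   0   0   0  10  10  10  10  10  10  10
  3   0   0   0   0   0   0   0   0   8  10  10  10  10  10  10  10
  4   0   2   2   2   2   2   2   2   8  10  12  12  12  12  12  12

10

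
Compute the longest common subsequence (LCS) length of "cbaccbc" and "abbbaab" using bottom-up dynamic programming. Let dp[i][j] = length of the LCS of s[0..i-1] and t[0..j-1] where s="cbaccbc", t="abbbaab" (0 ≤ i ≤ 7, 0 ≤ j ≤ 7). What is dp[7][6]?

2

   ''  a  b  b  b  a  a  b
''  0  0  0  0  0  0  0  0
 c  0  0  0  0  0  0  0  0
 b  0  0  1  1  1  1  1  1
 a  0  1  1  1  1  2  2  2
 c  0  1  1  1  1  2  2  2
 c  0  1  1  1  1  2  2  2
 b  0  1  2  2  2  2  2  3
 c  0  1  2  2  2  2  2  3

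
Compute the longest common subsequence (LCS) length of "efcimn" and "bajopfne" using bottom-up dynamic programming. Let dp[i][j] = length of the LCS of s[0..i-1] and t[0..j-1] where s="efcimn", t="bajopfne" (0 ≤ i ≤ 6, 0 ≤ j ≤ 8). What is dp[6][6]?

   ''  b  a  j  o  p  f  n  e
''  0  0  0  0  0  0  0  0  0
 e  0  0  0  0  0  0  0  0  1
 f  0  0  0  0  0  0  1  1  1
 c  0  0  0  0  0  0  1  1  1
 i  0  0  0  0  0  0  1  1  1
 m  0  0  0  0  0  0  1  1  1
 n  0  0  0  0  0  0  1  2  2

1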